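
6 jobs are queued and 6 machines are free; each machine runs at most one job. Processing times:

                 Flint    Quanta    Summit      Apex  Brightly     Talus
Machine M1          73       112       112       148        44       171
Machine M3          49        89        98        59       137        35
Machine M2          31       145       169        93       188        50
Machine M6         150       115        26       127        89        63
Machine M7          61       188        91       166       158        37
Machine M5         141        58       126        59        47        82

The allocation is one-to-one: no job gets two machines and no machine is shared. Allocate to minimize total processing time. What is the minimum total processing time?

Minimum total: 255 min

This is a one-to-one assignment (minimum-cost bipartite matching).
Optimal: Flint→Machine M2 (31 min), Quanta→Machine M5 (58 min), Summit→Machine M6 (26 min), Apex→Machine M3 (59 min), Brightly→Machine M1 (44 min), Talus→Machine M7 (37 min) — total 31+58+26+59+44+37 = 255 min.
Min-entry greedy (repeatedly take the single cheapest remaining cell) gives 360 min, worse by 105.
Next-best assignment: Flint→Machine M2, Quanta→Machine M3, Summit→Machine M6, Apex→Machine M5, Brightly→Machine M1, Talus→Machine M7 = 286 min.
No other one-to-one assignment undercuts 255 min.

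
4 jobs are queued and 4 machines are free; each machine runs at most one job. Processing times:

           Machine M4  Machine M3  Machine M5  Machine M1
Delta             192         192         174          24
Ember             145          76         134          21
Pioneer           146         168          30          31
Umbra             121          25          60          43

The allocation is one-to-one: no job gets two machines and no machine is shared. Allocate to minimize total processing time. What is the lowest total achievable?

Min total: 224 min

Optimal: Delta→Machine M1 (24 min), Ember→Machine M4 (145 min), Pioneer→Machine M5 (30 min), Umbra→Machine M3 (25 min) — total 24+145+30+25 = 224 min.
Column-greedy (each machine in turn goes to its cheapest remaining job) gives 251 min, worse by 27.
Swapping Pioneer↔Umbra (Pioneer→Machine M3 168 min, Umbra→Machine M5 60 min) adds 173.
Checked against all permutations: 224 min is optimal.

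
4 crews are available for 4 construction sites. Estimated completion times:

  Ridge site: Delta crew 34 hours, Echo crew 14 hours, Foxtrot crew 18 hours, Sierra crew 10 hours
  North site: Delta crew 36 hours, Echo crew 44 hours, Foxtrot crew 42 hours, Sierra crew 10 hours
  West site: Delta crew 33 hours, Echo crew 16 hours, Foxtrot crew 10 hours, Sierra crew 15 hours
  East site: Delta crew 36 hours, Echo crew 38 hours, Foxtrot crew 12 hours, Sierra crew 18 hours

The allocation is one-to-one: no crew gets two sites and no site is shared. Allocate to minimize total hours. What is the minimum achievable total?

Optimal: Delta crew→West site (33 hours), Echo crew→Ridge site (14 hours), Foxtrot crew→East site (12 hours), Sierra crew→North site (10 hours) — total 33+14+12+10 = 69 hours.
Min-entry greedy (repeatedly take the single cheapest remaining cell) gives 94 hours, worse by 25.
Swapping Echo crew↔Delta crew (Echo crew→West site 16 hours, Delta crew→Ridge site 34 hours) adds 3.
Every other assignment is strictly worse.

Min total: 69 hours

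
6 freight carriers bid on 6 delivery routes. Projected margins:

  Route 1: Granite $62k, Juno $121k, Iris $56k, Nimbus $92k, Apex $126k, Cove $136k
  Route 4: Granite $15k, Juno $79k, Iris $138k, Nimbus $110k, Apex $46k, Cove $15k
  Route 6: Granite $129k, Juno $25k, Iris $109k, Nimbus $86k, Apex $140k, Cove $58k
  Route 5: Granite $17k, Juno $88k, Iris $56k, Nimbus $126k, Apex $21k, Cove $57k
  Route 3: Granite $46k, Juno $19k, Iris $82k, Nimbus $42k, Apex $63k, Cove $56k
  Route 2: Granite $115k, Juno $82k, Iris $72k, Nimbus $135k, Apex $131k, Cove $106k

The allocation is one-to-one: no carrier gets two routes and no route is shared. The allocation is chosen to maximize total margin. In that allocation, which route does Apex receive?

Apex receives Route 2.

Optimal: Granite→Route 6 ($129k), Juno→Route 1 ($121k), Iris→Route 4 ($138k), Nimbus→Route 5 ($126k), Apex→Route 2 ($131k), Cove→Route 3 ($56k) — total 129+121+138+126+131+56 = $701k.
Column-greedy (each route in turn goes to its best remaining carrier) gives $668k, worse by 33.
Next-best assignment: Granite→Route 2, Juno→Route 1, Iris→Route 4, Nimbus→Route 5, Apex→Route 6, Cove→Route 3 = $696k.
Swapping Juno↔Granite (Juno→Route 6 $25k, Granite→Route 1 $62k) loses 163.
Apex's own top route is Route 6 ($140k), but forcing Apex→Route 6 and reassigning the rest optimally gives only $696k — worse by 5.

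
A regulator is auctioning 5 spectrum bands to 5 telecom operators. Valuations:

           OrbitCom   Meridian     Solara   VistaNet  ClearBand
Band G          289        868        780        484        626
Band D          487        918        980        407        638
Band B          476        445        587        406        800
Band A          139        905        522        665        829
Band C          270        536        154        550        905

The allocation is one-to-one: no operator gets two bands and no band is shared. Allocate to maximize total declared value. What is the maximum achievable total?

Treat this as an assignment problem: match each operator to one band.
Optimal: OrbitCom→Band B ($476M), Meridian→Band G ($868M), Solara→Band D ($980M), VistaNet→Band A ($665M), ClearBand→Band C ($905M) — total 476+868+980+665+905 = $3894M.
Row-greedy (each operator in turn takes its best remaining band) gives $3522M, worse by 372.
Next-best assignment: OrbitCom→Band B, Meridian→Band A, Solara→Band D, VistaNet→Band G, ClearBand→Band C = $3750M.
Every other assignment is strictly worse.

Max total: $3894M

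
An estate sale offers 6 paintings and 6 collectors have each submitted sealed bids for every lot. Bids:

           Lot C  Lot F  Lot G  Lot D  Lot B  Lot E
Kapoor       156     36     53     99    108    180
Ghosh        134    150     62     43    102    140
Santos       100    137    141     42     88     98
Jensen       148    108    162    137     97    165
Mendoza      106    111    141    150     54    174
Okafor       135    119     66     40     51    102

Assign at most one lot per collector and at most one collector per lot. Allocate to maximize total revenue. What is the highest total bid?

Max total: $866

Treat this as an assignment problem: match each collector to one lot.
Optimal: Kapoor→Lot E ($180), Ghosh→Lot B ($102), Santos→Lot F ($137), Jensen→Lot G ($162), Mendoza→Lot D ($150), Okafor→Lot C ($135) — total 180+102+137+162+150+135 = $866.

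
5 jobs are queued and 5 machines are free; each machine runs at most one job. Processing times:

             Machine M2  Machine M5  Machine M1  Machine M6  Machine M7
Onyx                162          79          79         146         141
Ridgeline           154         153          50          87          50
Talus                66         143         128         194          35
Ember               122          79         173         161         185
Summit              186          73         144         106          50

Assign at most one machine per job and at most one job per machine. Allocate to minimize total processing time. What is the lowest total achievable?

Min total: 361 min

Optimal: Onyx→Machine M1 (79 min), Ridgeline→Machine M6 (87 min), Talus→Machine M2 (66 min), Ember→Machine M5 (79 min), Summit→Machine M7 (50 min) — total 79+87+66+79+50 = 361 min.
Row-greedy (each job in turn takes its cheapest remaining machine) gives 392 min, worse by 31.
Swapping Onyx↔Talus (Onyx→Machine M2 162 min, Talus→Machine M1 128 min) adds 145.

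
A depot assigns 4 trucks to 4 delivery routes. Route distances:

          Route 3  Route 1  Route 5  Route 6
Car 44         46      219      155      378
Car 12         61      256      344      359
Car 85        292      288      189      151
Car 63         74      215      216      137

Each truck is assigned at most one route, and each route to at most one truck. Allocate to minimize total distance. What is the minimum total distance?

Optimal: Car 44→Route 5 (155 km), Car 12→Route 3 (61 km), Car 85→Route 6 (151 km), Car 63→Route 1 (215 km) — total 155+61+151+215 = 582 km.
Column-greedy (each route in turn goes to its cheapest remaining truck) gives 809 km, worse by 227.
Swapping Car 63↔Car 85 (Car 63→Route 6 137 km, Car 85→Route 1 288 km) adds 59.
Every other assignment is strictly worse.

Minimum total: 582 km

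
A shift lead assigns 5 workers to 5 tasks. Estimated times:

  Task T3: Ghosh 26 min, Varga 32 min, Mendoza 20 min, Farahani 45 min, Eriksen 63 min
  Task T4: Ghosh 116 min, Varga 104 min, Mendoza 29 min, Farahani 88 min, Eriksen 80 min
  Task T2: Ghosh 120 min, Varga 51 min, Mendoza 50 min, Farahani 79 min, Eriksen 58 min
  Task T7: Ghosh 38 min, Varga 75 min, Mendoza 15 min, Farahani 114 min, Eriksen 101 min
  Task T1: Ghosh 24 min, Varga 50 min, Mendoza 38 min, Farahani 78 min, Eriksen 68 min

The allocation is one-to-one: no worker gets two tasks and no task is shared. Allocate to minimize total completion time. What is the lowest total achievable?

Minimum total: 215 min

Optimal: Ghosh→Task T1 (24 min), Varga→Task T2 (51 min), Mendoza→Task T7 (15 min), Farahani→Task T3 (45 min), Eriksen→Task T4 (80 min) — total 24+51+15+45+80 = 215 min.
Min-entry greedy (repeatedly take the single cheapest remaining cell) gives 217 min, worse by 2.
Next-best assignment: Ghosh→Task T1, Varga→Task T3, Mendoza→Task T7, Farahani→Task T4, Eriksen→Task T2 = 217 min.
Swapping Farahani↔Eriksen (Farahani→Task T4 88 min, Eriksen→Task T3 63 min) adds 26.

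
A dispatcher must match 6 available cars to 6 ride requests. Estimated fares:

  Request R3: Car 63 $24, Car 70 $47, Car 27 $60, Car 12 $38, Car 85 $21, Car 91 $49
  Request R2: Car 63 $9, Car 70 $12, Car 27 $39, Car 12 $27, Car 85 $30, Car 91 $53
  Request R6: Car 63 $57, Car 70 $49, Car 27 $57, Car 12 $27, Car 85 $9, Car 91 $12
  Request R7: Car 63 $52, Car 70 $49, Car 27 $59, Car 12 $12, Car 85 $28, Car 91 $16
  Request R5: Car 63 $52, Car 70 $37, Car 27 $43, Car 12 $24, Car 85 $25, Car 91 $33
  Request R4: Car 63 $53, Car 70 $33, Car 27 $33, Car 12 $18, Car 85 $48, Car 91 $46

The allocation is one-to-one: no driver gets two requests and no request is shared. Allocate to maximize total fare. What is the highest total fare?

Max total: $299

Optimal: Car 63→Request R5 ($52), Car 70→Request R6 ($49), Car 27→Request R7 ($59), Car 12→Request R3 ($38), Car 85→Request R4 ($48), Car 91→Request R2 ($53) — total 52+49+59+38+48+53 = $299.
Checked against all permutations: $299 is optimal.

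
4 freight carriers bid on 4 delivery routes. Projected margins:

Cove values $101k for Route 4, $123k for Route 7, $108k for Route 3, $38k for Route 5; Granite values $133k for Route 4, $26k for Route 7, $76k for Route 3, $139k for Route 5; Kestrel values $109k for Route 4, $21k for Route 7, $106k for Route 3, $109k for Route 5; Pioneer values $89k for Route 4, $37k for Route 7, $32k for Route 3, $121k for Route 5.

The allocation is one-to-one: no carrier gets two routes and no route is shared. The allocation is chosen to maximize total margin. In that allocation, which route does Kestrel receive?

This is a one-to-one assignment (maximum-weight bipartite matching).
Optimal: Cove→Route 7 ($123k), Granite→Route 4 ($133k), Kestrel→Route 3 ($106k), Pioneer→Route 5 ($121k) — total 123+133+106+121 = $483k.
Max-entry greedy (repeatedly take the single best remaining cell) gives $403k, worse by 80.
Swapping Kestrel↔Granite (Kestrel→Route 4 $109k, Granite→Route 3 $76k) loses 54.
Kestrel's own top route is Route 4 ($109k), but forcing Kestrel→Route 4 and reassigning the rest optimally gives only $429k — worse by 54.

Kestrel receives Route 3.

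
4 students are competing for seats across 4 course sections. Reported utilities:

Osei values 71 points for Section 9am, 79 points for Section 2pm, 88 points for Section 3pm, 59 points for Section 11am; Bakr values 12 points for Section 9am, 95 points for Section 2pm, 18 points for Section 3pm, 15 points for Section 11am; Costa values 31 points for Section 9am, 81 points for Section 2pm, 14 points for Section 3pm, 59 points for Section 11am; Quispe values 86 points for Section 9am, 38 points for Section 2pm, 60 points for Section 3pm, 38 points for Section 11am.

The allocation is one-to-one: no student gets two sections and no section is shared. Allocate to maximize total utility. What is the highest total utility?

Optimal: Osei→Section 3pm (88 points), Bakr→Section 2pm (95 points), Costa→Section 11am (59 points), Quispe→Section 9am (86 points) — total 88+95+59+86 = 328 points.
Swapping Quispe↔Costa (Quispe→Section 11am 38 points, Costa→Section 9am 31 points) loses 76.

Maximum total: 328 points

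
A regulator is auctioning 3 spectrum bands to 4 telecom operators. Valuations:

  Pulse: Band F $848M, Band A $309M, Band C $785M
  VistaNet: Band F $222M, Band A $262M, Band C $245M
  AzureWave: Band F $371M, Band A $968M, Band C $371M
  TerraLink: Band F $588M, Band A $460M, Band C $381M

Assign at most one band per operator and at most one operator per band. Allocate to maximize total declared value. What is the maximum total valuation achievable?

Optimal: TerraLink→Band F ($588M), AzureWave→Band A ($968M), Pulse→Band C ($785M) — total 588+968+785 = $2341M.
Row-greedy (each operator in turn takes its best remaining band) gives $1481M, worse by 860.

Max total: $2341M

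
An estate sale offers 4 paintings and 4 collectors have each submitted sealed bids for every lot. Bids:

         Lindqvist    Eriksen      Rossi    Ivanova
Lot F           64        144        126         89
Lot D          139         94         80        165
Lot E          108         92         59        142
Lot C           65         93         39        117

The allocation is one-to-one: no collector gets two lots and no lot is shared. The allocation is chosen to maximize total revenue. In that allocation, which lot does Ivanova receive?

This is the linear assignment problem.
Optimal: Lindqvist→Lot D ($139), Eriksen→Lot C ($93), Rossi→Lot F ($126), Ivanova→Lot E ($142) — total 139+93+126+142 = $500.
Next-best assignment: Lindqvist→Lot E, Eriksen→Lot C, Rossi→Lot F, Ivanova→Lot D = $492.
Swapping Rossi↔Eriksen (Rossi→Lot C $39, Eriksen→Lot F $144) loses 36.
Ivanova's own top lot is Lot D ($165), but forcing Ivanova→Lot D and reassigning the rest optimally gives only $492 — worse by 8.

Ivanova receives Lot E.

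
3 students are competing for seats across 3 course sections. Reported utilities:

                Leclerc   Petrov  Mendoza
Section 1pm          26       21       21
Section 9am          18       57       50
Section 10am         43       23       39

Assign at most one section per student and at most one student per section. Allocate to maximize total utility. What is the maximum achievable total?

Maximum total: 122 points

This is a one-to-one assignment (maximum-weight bipartite matching).
Optimal: Leclerc→Section 1pm (26 points), Petrov→Section 9am (57 points), Mendoza→Section 10am (39 points) — total 26+57+39 = 122 points.
Row-greedy (each student in turn takes its best remaining section) gives 121 points, worse by 1.
Next-best assignment: Leclerc→Section 10am, Petrov→Section 9am, Mendoza→Section 1pm = 121 points.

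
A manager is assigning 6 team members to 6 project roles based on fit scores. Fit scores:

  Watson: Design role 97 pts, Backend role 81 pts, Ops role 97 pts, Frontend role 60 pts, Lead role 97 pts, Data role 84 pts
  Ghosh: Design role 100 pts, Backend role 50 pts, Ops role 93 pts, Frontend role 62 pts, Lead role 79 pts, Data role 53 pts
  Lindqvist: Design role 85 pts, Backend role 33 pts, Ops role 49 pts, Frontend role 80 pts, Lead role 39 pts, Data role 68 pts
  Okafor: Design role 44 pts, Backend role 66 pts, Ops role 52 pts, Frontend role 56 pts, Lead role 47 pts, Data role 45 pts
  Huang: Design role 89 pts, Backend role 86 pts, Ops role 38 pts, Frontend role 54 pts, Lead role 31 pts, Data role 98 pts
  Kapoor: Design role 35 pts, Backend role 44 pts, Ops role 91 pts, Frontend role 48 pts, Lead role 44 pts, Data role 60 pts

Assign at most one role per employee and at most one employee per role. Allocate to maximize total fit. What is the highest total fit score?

Maximum total: 532 pts

Optimal: Watson→Lead role (97 pts), Ghosh→Design role (100 pts), Lindqvist→Frontend role (80 pts), Okafor→Backend role (66 pts), Huang→Data role (98 pts), Kapoor→Ops role (91 pts) — total 97+100+80+66+98+91 = 532 pts.
Max-entry greedy (repeatedly take the single best remaining cell) gives 485 pts, worse by 47.
Every other assignment is strictly worse.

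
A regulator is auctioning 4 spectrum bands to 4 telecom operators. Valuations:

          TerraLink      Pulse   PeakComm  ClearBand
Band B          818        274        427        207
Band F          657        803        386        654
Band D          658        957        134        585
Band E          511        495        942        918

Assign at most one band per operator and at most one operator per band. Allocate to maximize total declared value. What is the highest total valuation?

Optimal: TerraLink→Band B ($818M), Pulse→Band D ($957M), PeakComm→Band E ($942M), ClearBand→Band F ($654M) — total 818+957+942+654 = $3371M.
Column-greedy (each band in turn goes to its best remaining operator) gives $3148M, worse by 223.

Maximum total: $3371M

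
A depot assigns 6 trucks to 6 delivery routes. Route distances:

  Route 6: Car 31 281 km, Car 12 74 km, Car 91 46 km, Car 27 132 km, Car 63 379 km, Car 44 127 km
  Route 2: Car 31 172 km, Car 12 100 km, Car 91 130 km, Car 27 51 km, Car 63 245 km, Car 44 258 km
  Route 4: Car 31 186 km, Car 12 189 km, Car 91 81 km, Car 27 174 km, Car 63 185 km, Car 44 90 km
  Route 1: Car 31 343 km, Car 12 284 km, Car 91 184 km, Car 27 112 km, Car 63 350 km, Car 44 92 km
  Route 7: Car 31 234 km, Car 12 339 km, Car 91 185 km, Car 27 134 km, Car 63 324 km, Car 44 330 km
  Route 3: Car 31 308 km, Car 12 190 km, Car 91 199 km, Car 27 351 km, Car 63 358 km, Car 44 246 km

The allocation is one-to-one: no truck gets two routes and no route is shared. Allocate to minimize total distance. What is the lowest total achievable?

Minimum total: 798 km

This is the linear assignment problem.
Optimal: Car 31→Route 7 (234 km), Car 12→Route 3 (190 km), Car 91→Route 6 (46 km), Car 27→Route 2 (51 km), Car 63→Route 4 (185 km), Car 44→Route 1 (92 km) — total 234+190+46+51+185+92 = 798 km.
Min-entry greedy (repeatedly take the single cheapest remaining cell) gives 961 km, worse by 163.
Next-best assignment: Car 31→Route 2, Car 12→Route 3, Car 91→Route 6, Car 27→Route 7, Car 63→Route 4, Car 44→Route 1 = 819 km.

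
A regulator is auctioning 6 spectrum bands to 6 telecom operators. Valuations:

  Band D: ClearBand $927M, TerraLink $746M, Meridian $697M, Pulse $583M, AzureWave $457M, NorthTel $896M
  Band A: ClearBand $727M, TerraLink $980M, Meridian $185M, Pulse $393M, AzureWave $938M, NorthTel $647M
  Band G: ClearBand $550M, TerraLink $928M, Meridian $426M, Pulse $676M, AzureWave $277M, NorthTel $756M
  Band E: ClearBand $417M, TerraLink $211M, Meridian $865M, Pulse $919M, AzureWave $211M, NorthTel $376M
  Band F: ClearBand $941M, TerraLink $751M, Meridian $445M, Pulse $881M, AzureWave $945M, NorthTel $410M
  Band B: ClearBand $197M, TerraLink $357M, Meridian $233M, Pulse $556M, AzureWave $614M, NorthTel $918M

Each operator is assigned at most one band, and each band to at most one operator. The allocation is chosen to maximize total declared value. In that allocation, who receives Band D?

ClearBand receives Band D.

Treat this as an assignment problem: match each operator to one band.
Optimal: ClearBand→Band D ($927M), TerraLink→Band G ($928M), Meridian→Band E ($865M), Pulse→Band F ($881M), AzureWave→Band A ($938M), NorthTel→Band B ($918M) — total 927+928+865+881+938+918 = $5457M.
Max-entry greedy (repeatedly take the single best remaining cell) gives $5115M, worse by 342.
Next-best assignment: ClearBand→Band F, TerraLink→Band G, Meridian→Band D, Pulse→Band E, AzureWave→Band A, NorthTel→Band B = $5341M.
No other one-to-one assignment exceeds $5457M.
ClearBand's own top band is Band F ($941M), but forcing ClearBand→Band F and reassigning the rest optimally gives only $5341M — worse by 116.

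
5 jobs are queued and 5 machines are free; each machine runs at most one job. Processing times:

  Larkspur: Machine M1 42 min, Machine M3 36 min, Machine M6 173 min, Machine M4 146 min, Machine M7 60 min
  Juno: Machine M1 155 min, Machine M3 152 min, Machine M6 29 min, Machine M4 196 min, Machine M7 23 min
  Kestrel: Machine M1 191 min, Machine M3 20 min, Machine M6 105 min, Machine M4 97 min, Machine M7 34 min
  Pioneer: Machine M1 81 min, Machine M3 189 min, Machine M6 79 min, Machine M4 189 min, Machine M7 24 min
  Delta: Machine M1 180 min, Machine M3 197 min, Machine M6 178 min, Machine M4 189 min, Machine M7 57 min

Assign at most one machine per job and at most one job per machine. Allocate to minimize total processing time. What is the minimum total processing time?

Min total: 300 min

Optimal: Larkspur→Machine M3 (36 min), Juno→Machine M6 (29 min), Kestrel→Machine M4 (97 min), Pioneer→Machine M1 (81 min), Delta→Machine M7 (57 min) — total 36+29+97+81+57 = 300 min.
Row-greedy (each job in turn takes its cheapest remaining machine) gives 415 min, worse by 115.
Checked against all permutations: 300 min is optimal.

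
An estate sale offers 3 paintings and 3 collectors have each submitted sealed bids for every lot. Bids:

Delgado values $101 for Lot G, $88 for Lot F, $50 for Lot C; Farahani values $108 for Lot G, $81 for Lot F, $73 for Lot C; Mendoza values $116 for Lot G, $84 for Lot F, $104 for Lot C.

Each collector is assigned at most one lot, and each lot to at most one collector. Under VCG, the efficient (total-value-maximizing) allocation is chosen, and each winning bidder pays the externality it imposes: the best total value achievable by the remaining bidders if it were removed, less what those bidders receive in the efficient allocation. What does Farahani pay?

Efficient allocation: Delgado→Lot F ($88), Farahani→Lot G ($108), Mendoza→Lot C ($104); total welfare W = $300.
Farahani receives Lot G at value $108, so the others get W − 108 = $192.
Without Farahani: best allocation of the remaining 2 bidders over all 3 lots is Delgado→Lot G ($101), Mendoza→Lot C ($104), total $205.
VCG payment = (others' best without Farahani) − (others' welfare with Farahani) = 205 − 192 = $13.

Farahani pays $13.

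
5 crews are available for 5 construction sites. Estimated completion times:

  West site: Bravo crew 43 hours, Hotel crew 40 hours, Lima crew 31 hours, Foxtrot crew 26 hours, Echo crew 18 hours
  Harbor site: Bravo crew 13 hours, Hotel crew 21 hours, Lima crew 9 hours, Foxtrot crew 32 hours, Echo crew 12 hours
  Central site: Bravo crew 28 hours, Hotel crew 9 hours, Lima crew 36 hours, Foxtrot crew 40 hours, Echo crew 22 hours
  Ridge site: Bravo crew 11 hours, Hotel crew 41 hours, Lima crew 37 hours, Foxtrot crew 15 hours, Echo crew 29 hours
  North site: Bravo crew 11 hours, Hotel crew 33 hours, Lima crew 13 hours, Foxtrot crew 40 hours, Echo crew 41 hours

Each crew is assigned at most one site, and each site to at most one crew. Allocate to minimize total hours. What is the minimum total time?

This is the linear assignment problem.
Optimal: Bravo crew→North site (11 hours), Hotel crew→Central site (9 hours), Lima crew→Harbor site (9 hours), Foxtrot crew→Ridge site (15 hours), Echo crew→West site (18 hours) — total 11+9+9+15+18 = 62 hours.
Row-greedy (each crew in turn takes its cheapest remaining site) gives 96 hours, worse by 34.

Min total: 62 hours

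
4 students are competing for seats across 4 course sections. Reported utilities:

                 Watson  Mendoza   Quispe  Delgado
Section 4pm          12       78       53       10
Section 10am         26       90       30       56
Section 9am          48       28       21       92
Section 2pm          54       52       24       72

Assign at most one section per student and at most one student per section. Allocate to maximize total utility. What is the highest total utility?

Optimal: Watson→Section 2pm (54 points), Mendoza→Section 10am (90 points), Quispe→Section 4pm (53 points), Delgado→Section 9am (92 points) — total 54+90+53+92 = 289 points.
Column-greedy (each section in turn goes to its best remaining student) gives 206 points, worse by 83.

Maximum total: 289 points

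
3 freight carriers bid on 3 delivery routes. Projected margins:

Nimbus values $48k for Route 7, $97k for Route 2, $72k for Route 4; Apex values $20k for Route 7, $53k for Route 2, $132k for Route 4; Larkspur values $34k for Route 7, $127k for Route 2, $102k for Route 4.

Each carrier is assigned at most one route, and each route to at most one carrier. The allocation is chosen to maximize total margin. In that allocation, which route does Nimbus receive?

Nimbus receives Route 7.

Treat this as an assignment problem: match each carrier to one route.
Optimal: Nimbus→Route 7 ($48k), Apex→Route 4 ($132k), Larkspur→Route 2 ($127k) — total 48+132+127 = $307k.
Row-greedy (each carrier in turn takes its best remaining route) gives $263k, worse by 44.
Next-best assignment: Nimbus→Route 2, Apex→Route 4, Larkspur→Route 7 = $263k.
Every other assignment is strictly worse.
Nimbus's own top route is Route 2 ($97k), but forcing Nimbus→Route 2 and reassigning the rest optimally gives only $263k — worse by 44.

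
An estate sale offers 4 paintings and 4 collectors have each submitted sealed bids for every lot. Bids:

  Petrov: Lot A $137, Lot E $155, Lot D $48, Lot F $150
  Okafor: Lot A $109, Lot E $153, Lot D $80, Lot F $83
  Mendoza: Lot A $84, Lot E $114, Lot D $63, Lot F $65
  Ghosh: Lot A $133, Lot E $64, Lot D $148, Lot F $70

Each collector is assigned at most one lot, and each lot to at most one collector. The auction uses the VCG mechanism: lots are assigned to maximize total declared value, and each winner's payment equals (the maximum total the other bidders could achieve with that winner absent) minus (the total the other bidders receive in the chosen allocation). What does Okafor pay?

Okafor pays $30.

Efficient allocation: Petrov→Lot F ($150), Okafor→Lot E ($153), Mendoza→Lot A ($84), Ghosh→Lot D ($148); total welfare W = $535.
Okafor receives Lot E at value $153, so the others get W − 153 = $382.
Without Okafor: best allocation of the remaining 3 bidders over all 4 lots is Petrov→Lot F ($150), Mendoza→Lot E ($114), Ghosh→Lot D ($148), total $412.
VCG payment = (others' best without Okafor) − (others' welfare with Okafor) = 412 − 382 = $30.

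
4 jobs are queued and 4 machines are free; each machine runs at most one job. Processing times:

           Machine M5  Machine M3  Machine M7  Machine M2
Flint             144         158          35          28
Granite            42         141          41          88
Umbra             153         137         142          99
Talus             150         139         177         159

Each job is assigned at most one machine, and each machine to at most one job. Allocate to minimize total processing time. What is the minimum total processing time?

Minimum total: 315 min

Optimal: Flint→Machine M7 (35 min), Granite→Machine M5 (42 min), Umbra→Machine M2 (99 min), Talus→Machine M3 (139 min) — total 35+42+99+139 = 315 min.
Swapping Granite↔Flint (Granite→Machine M7 41 min, Flint→Machine M5 144 min) adds 108.
No other one-to-one assignment undercuts 315 min.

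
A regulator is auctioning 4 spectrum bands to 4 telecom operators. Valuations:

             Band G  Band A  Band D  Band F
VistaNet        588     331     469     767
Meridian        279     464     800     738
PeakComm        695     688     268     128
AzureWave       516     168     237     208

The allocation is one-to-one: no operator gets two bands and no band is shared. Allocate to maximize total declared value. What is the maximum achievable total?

Max total: $2771M

Treat this as an assignment problem: match each operator to one band.
Optimal: VistaNet→Band F ($767M), Meridian→Band D ($800M), PeakComm→Band A ($688M), AzureWave→Band G ($516M) — total 767+800+688+516 = $2771M.
Column-greedy (each band in turn goes to its best remaining operator) gives $1836M, worse by 935.
Next-best assignment: VistaNet→Band F, Meridian→Band D, PeakComm→Band G, AzureWave→Band A = $2430M.
Swapping VistaNet↔AzureWave (VistaNet→Band G $588M, AzureWave→Band F $208M) loses 487.
No other one-to-one assignment exceeds $2771M.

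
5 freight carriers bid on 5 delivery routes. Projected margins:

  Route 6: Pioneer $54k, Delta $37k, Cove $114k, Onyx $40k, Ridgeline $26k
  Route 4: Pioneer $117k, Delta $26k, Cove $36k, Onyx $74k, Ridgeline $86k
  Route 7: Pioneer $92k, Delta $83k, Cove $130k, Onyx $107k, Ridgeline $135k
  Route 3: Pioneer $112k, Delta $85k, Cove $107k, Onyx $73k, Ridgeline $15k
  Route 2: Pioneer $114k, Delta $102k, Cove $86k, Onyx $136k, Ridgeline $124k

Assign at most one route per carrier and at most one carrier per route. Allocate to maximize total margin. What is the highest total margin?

Optimal: Pioneer→Route 4 ($117k), Delta→Route 3 ($85k), Cove→Route 6 ($114k), Onyx→Route 2 ($136k), Ridgeline→Route 7 ($135k) — total 117+85+114+136+135 = $587k.
Row-greedy (each carrier in turn takes its best remaining route) gives $448k, worse by 139.
Next-best assignment: Pioneer→Route 4, Delta→Route 3, Cove→Route 6, Onyx→Route 7, Ridgeline→Route 2 = $547k.
Every other assignment is strictly worse.

Maximum total: $587k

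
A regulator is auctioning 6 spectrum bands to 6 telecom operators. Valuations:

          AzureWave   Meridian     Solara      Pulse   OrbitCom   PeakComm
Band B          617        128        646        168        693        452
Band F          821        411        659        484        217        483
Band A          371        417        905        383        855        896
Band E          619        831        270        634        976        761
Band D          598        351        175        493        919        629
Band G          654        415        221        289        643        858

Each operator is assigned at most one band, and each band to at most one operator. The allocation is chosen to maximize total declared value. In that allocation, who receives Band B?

AzureWave receives Band B.

Treat this as an assignment problem: match each operator to one band.
Optimal: AzureWave→Band B ($617M), Meridian→Band E ($831M), Solara→Band A ($905M), Pulse→Band F ($484M), OrbitCom→Band D ($919M), PeakComm→Band G ($858M) — total 617+831+905+484+919+858 = $4614M.
Max-entry greedy (repeatedly take the single best remaining cell) gives $4181M, worse by 433.
Swapping AzureWave↔Pulse (AzureWave→Band F $821M, Pulse→Band B $168M) loses 112.
Checked against all permutations: $4614M is optimal.
AzureWave's own top band is Band F ($821M), but forcing AzureWave→Band F and reassigning the rest optimally gives only $4601M — worse by 13.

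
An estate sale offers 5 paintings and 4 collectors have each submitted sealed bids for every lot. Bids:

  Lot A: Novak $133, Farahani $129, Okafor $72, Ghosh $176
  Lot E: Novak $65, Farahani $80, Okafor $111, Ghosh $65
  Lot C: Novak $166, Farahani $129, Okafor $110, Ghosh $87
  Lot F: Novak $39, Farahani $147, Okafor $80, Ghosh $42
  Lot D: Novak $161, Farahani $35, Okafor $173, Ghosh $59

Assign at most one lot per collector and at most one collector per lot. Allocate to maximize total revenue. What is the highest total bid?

Optimal: Novak→Lot C ($166), Farahani→Lot F ($147), Okafor→Lot D ($173), Ghosh→Lot A ($176) — total 166+147+173+176 = $662.
Column-greedy (each lot in turn goes to its best remaining collector) gives $600, worse by 62.
Swapping Okafor↔Novak (Okafor→Lot C $110, Novak→Lot D $161) loses 68.

Max total: $662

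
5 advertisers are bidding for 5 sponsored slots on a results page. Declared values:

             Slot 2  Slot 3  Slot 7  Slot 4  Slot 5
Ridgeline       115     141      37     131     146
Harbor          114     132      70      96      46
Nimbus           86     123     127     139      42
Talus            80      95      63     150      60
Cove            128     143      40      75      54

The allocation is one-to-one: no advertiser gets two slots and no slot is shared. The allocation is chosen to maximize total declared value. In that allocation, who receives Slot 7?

Optimal: Ridgeline→Slot 5 ($146), Harbor→Slot 3 ($132), Nimbus→Slot 7 ($127), Talus→Slot 4 ($150), Cove→Slot 2 ($128) — total 146+132+127+150+128 = $683.
Max-entry greedy (repeatedly take the single best remaining cell) gives $680, worse by 3.
Next-best assignment: Ridgeline→Slot 5, Harbor→Slot 2, Nimbus→Slot 7, Talus→Slot 4, Cove→Slot 3 = $680.
Swapping Nimbus↔Cove (Nimbus→Slot 2 $86, Cove→Slot 7 $40) loses 129.
Nimbus's own top slot is Slot 4 ($139), but forcing Nimbus→Slot 4 and reassigning the rest optimally gives only $608 — worse by 75.

Nimbus receives Slot 7.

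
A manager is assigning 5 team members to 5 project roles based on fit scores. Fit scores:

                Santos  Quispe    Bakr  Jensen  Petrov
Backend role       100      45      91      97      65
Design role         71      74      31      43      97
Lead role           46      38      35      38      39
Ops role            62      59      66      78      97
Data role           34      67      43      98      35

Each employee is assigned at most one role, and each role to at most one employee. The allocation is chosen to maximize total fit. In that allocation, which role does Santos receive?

Santos receives Lead role.

This is a one-to-one assignment (maximum-weight bipartite matching).
Optimal: Santos→Lead role (46 pts), Quispe→Design role (74 pts), Bakr→Backend role (91 pts), Jensen→Data role (98 pts), Petrov→Ops role (97 pts) — total 46+74+91+98+97 = 406 pts.
Column-greedy (each role in turn goes to its best remaining employee) gives 356 pts, worse by 50.
Next-best assignment: Santos→Backend role, Quispe→Design role, Bakr→Lead role, Jensen→Data role, Petrov→Ops role = 404 pts.
No other one-to-one assignment exceeds 406 pts.
Santos's own top role is Backend role (100 pts), but forcing Santos→Backend role and reassigning the rest optimally gives only 404 pts — worse by 2.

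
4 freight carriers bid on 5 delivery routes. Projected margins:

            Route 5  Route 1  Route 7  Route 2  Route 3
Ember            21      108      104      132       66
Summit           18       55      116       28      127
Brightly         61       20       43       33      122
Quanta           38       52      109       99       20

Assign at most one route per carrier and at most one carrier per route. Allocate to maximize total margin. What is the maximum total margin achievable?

Optimal: Ember→Route 1 ($108k), Summit→Route 7 ($116k), Brightly→Route 3 ($122k), Quanta→Route 2 ($99k) — total 108+116+122+99 = $445k.
Row-greedy (each carrier in turn takes its best remaining route) gives $429k, worse by 16.

Max total: $445k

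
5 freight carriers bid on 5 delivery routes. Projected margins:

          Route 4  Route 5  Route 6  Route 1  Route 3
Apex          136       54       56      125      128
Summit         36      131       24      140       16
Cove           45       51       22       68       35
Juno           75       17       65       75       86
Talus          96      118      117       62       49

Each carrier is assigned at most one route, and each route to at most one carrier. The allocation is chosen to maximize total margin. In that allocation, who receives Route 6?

Optimal: Apex→Route 4 ($136k), Summit→Route 5 ($131k), Cove→Route 1 ($68k), Juno→Route 3 ($86k), Talus→Route 6 ($117k) — total 136+131+68+86+117 = $538k.
Column-greedy (each route in turn goes to its best remaining carrier) gives $494k, worse by 44.
Next-best assignment: Apex→Route 4, Summit→Route 1, Cove→Route 5, Juno→Route 3, Talus→Route 6 = $530k.
Talus's own top route is Route 5 ($118k), but forcing Talus→Route 5 and reassigning the rest optimally gives only $502k — worse by 36.

Talus receives Route 6.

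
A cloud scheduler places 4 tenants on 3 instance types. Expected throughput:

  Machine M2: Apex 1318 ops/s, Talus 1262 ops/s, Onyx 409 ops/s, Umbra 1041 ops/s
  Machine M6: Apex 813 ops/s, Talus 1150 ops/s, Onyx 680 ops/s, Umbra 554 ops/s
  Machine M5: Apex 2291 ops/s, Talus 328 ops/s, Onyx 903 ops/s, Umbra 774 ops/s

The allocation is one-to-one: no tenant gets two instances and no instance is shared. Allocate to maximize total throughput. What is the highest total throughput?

Treat this as an assignment problem: match each tenant to one instance.
Optimal: Umbra→Machine M2 (1041 ops/s), Talus→Machine M6 (1150 ops/s), Apex→Machine M5 (2291 ops/s) — total 1041+1150+2291 = 4482 ops/s.
Checked against all permutations: 4482 ops/s is optimal.

Max total: 4482 ops/s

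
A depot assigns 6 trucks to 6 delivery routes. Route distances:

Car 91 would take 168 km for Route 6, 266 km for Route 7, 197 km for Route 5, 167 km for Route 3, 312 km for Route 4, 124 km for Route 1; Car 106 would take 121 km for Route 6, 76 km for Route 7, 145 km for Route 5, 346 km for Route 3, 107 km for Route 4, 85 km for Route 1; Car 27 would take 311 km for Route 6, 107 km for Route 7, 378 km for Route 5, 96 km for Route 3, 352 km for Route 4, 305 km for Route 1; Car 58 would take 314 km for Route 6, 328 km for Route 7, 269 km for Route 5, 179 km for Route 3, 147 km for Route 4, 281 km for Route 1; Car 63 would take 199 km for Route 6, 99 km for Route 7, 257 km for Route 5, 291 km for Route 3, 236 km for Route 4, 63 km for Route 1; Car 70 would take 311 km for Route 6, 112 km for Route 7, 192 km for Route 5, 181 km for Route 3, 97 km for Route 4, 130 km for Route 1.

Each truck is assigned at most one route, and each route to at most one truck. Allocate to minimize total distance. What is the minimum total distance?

Optimal: Car 91→Route 6 (168 km), Car 106→Route 5 (145 km), Car 27→Route 3 (96 km), Car 58→Route 4 (147 km), Car 63→Route 1 (63 km), Car 70→Route 7 (112 km) — total 168+145+96+147+63+112 = 731 km.
Min-entry greedy (repeatedly take the single cheapest remaining cell) gives 769 km, worse by 38.
Swapping Car 70↔Car 58 (Car 70→Route 4 97 km, Car 58→Route 7 328 km) adds 166.
No other one-to-one assignment undercuts 731 km.

Minimum total: 731 km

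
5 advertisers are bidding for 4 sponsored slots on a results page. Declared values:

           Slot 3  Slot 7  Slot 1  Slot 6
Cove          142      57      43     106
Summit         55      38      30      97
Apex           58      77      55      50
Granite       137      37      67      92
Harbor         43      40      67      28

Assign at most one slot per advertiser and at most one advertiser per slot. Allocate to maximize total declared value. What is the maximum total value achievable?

Optimal: Granite→Slot 3 ($137), Apex→Slot 7 ($77), Harbor→Slot 1 ($67), Cove→Slot 6 ($106) — total 137+77+67+106 = $387.
Row-greedy (each advertiser in turn takes its best remaining slot) gives $383, worse by 4.
Checked against all permutations: $387 is optimal.

Max total: $387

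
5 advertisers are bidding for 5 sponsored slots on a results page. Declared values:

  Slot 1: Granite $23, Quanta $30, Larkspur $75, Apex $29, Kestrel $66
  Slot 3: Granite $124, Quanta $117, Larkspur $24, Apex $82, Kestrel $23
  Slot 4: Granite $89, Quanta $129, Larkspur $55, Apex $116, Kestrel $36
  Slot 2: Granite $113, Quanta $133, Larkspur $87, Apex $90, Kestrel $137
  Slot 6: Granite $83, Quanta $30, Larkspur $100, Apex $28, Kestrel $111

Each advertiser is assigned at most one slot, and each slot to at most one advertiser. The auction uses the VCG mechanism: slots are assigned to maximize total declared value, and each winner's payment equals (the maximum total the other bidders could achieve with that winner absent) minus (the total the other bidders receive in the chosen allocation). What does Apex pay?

Apex pays $47.

Efficient allocation: Granite→Slot 3 ($124), Quanta→Slot 2 ($133), Larkspur→Slot 1 ($75), Apex→Slot 4 ($116), Kestrel→Slot 6 ($111); total welfare W = $559.
Apex receives Slot 4 at value $116, so the others get W − 116 = $443.
Without Apex: best allocation of the remaining 4 bidders over all 5 slots is Granite→Slot 3 ($124), Quanta→Slot 4 ($129), Larkspur→Slot 6 ($100), Kestrel→Slot 2 ($137), total $490.
VCG payment = (others' best without Apex) − (others' welfare with Apex) = 490 − 443 = $47.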